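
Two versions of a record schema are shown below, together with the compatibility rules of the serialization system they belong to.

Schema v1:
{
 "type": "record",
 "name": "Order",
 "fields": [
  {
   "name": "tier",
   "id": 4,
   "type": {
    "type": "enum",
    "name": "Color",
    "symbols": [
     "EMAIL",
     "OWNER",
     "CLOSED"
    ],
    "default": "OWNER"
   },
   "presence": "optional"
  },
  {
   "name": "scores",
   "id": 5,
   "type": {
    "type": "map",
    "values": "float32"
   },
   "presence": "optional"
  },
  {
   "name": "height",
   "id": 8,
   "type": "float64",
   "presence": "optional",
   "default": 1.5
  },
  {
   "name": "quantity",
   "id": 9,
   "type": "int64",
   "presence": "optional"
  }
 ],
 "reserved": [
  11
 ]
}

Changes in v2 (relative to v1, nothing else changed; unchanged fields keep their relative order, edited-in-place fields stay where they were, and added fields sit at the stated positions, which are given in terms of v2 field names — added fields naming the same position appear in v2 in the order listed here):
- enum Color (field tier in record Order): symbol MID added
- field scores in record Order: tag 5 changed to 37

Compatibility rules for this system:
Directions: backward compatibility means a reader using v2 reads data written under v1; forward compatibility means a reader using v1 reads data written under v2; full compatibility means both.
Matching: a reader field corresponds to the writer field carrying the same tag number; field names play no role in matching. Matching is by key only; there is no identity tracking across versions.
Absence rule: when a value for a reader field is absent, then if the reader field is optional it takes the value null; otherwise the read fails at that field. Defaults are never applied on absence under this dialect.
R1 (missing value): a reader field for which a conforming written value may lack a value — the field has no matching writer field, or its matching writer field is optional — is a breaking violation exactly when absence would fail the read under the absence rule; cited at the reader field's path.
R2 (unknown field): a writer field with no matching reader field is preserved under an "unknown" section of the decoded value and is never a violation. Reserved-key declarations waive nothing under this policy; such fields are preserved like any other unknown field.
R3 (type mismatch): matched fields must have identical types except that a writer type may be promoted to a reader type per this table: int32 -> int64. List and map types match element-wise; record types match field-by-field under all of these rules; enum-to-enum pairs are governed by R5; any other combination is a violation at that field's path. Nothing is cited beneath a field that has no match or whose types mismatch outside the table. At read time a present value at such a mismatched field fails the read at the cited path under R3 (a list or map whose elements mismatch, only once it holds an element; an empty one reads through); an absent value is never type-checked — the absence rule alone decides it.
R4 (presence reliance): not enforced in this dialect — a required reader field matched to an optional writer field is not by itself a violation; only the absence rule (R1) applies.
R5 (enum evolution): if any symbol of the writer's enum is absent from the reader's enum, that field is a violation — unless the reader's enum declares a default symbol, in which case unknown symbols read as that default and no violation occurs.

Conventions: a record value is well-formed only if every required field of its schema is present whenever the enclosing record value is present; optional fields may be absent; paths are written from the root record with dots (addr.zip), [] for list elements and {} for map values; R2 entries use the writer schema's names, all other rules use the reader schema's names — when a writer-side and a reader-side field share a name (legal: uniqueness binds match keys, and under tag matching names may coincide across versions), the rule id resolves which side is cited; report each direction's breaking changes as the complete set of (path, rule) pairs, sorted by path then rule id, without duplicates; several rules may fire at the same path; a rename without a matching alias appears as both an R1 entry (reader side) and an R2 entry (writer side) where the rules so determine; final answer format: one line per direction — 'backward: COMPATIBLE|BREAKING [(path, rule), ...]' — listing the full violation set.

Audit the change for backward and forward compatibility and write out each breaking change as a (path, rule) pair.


arrows below run writer -> reader for Order
backward analysis of Order with v2 as reader and v1 as writer:
  tier <- tier (Color -> Color, writer optional)
  scores has no writer counterpart
  height <- height (float64 -> float64, writer optional)
  quantity <- quantity (int64 -> int64, writer optional)
  writer field scores has no reader counterpart
  => backward verdict for Order: COMPATIBLE, no violations
forward analysis of Order with v1 as reader and v2 as writer:
  tier <- tier (Color -> Color, writer optional)
  scores has no writer counterpart
  height <- height (float64 -> float64, writer optional)
  quantity <- quantity (int64 -> int64, writer optional)
  writer field scores has no reader counterpart
  => forward verdict for Order: COMPATIBLE, no violations

backward: COMPATIBLE []; forward: COMPATIBLE []


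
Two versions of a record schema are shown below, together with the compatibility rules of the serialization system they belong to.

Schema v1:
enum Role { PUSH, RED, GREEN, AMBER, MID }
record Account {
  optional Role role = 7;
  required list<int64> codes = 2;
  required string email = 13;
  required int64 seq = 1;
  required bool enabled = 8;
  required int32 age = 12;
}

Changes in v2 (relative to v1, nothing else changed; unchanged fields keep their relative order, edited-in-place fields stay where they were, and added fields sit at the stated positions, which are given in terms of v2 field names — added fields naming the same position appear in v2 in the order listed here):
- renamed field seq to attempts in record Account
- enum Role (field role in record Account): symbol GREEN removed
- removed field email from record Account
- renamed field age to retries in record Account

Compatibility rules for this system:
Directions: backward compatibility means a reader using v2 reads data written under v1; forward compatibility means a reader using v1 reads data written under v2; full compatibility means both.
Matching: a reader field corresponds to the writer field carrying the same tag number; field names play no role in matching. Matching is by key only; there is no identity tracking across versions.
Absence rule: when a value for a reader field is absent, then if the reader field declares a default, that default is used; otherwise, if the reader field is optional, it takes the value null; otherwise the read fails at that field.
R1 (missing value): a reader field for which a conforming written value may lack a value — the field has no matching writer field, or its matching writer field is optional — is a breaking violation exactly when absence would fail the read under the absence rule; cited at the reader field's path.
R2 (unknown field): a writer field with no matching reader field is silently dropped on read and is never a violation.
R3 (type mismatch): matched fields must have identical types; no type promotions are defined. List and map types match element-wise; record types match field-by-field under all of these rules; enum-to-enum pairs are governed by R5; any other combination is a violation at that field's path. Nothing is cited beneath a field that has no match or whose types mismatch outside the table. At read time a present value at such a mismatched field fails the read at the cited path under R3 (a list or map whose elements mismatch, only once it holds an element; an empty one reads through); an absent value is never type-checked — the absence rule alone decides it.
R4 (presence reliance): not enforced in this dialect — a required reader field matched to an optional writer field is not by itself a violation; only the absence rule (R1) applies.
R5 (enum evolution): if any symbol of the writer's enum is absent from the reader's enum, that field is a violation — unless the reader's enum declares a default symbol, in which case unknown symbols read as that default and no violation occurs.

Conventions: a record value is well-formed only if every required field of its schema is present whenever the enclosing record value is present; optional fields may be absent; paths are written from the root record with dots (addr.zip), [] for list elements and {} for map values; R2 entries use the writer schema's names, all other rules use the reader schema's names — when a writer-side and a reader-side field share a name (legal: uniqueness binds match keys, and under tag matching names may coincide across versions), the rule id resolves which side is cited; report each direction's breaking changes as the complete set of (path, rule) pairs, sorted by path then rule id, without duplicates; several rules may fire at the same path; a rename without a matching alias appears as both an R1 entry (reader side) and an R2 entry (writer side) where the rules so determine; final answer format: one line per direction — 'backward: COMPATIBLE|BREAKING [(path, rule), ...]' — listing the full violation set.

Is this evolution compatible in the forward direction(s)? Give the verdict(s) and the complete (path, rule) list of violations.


each type pair in Account: writer, then reader
checking forward for Account: reader v1 against writer v2:
  role: paired with writer role (Role -> Role; writer optional)
  codes: paired with writer codes (list<int64> -> list<int64>; writer required)
  email: no writer match
  seq: paired with writer attempts (int64 -> int64; writer required)
  enabled: paired with writer enabled (bool -> bool; writer required)
  age: paired with writer retries (int32 -> int32; writer required)
  breaking: (email, R1)
  => 1 violation(s): forward is BREAKING for Account
diffs on Account not affecting the asked answer:
  renamed field seq to attempts in record Account -> fires no rule on Account, leaving the asked answer as it is
  enum Role (field role in record Account): symbol GREEN removed -> its effect on Account is confined to the backward direction, not asked
  renamed field age to retries in record Account -> fires no rule on Account, leaving the asked answer as it is

forward: BREAKING [(email, R1)]


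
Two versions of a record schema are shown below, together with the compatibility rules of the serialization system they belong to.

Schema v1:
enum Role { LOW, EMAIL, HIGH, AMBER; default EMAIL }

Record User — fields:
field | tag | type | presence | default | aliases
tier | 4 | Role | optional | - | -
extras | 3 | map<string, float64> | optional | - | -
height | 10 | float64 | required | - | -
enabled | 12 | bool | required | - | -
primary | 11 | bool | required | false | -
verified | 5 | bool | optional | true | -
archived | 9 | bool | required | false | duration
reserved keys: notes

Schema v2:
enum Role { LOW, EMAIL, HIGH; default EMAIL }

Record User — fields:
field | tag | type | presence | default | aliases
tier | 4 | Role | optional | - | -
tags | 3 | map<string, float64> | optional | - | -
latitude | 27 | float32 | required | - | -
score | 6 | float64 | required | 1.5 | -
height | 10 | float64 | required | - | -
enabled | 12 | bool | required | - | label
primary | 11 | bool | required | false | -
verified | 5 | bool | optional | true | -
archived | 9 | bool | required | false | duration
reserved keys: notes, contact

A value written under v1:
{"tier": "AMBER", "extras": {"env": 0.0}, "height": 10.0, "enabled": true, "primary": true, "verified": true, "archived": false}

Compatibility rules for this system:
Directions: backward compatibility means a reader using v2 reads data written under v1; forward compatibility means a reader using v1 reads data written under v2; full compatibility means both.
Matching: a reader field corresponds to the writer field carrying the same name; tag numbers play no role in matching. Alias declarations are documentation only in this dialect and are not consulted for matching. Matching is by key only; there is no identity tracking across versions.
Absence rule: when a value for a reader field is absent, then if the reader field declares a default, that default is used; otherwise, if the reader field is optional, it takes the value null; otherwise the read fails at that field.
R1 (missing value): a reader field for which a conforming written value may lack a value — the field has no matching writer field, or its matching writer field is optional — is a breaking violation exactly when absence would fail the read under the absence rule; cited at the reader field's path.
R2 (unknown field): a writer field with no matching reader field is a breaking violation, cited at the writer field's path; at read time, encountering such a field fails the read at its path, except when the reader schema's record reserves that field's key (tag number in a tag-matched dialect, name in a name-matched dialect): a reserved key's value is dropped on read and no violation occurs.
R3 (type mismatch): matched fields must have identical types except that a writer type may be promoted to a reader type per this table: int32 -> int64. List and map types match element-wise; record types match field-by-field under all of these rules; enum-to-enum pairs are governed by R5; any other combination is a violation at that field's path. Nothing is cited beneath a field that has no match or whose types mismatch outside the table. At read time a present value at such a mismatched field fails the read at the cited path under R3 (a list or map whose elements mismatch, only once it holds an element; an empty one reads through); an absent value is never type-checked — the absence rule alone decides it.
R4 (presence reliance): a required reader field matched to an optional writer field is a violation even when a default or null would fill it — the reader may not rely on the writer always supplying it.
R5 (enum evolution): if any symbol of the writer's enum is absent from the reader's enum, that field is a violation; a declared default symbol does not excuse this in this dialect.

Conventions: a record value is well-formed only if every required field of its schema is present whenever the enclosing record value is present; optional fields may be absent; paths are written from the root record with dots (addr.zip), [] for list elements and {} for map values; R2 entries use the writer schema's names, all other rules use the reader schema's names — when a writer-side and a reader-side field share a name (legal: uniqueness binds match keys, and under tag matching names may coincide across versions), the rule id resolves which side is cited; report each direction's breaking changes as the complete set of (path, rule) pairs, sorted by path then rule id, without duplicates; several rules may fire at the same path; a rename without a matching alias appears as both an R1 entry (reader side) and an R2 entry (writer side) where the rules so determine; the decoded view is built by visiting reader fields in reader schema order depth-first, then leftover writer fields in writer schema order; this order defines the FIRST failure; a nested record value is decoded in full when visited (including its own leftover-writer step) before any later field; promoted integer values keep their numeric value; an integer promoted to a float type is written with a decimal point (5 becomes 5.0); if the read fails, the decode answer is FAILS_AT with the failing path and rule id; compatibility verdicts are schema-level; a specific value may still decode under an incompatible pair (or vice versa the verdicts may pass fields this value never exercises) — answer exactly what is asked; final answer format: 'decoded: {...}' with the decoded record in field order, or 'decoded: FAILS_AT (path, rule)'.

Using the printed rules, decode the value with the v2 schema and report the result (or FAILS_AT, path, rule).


decoded: FAILS_AT (tier, R5)

each type pair in User: writer, then reader
decoding the User value with the v2 reader:
  read fails at tier under R5
  => FAILS_AT (tier, R5)
remaining User differences; none change what is asked:
  added field latitude to record User: required float32, tag 27 (in v2 it sits immediately before height) -> affects the rule determinations only; this particular User value decodes identically
  renamed field extras to tags in record User -> affects the rule determinations only; this particular User value decodes identically
  added field score to record User: required float64, tag 6, default 1.5 (in v2 it sits immediately before height) -> affects the rule determinations only; this particular User value decodes identically


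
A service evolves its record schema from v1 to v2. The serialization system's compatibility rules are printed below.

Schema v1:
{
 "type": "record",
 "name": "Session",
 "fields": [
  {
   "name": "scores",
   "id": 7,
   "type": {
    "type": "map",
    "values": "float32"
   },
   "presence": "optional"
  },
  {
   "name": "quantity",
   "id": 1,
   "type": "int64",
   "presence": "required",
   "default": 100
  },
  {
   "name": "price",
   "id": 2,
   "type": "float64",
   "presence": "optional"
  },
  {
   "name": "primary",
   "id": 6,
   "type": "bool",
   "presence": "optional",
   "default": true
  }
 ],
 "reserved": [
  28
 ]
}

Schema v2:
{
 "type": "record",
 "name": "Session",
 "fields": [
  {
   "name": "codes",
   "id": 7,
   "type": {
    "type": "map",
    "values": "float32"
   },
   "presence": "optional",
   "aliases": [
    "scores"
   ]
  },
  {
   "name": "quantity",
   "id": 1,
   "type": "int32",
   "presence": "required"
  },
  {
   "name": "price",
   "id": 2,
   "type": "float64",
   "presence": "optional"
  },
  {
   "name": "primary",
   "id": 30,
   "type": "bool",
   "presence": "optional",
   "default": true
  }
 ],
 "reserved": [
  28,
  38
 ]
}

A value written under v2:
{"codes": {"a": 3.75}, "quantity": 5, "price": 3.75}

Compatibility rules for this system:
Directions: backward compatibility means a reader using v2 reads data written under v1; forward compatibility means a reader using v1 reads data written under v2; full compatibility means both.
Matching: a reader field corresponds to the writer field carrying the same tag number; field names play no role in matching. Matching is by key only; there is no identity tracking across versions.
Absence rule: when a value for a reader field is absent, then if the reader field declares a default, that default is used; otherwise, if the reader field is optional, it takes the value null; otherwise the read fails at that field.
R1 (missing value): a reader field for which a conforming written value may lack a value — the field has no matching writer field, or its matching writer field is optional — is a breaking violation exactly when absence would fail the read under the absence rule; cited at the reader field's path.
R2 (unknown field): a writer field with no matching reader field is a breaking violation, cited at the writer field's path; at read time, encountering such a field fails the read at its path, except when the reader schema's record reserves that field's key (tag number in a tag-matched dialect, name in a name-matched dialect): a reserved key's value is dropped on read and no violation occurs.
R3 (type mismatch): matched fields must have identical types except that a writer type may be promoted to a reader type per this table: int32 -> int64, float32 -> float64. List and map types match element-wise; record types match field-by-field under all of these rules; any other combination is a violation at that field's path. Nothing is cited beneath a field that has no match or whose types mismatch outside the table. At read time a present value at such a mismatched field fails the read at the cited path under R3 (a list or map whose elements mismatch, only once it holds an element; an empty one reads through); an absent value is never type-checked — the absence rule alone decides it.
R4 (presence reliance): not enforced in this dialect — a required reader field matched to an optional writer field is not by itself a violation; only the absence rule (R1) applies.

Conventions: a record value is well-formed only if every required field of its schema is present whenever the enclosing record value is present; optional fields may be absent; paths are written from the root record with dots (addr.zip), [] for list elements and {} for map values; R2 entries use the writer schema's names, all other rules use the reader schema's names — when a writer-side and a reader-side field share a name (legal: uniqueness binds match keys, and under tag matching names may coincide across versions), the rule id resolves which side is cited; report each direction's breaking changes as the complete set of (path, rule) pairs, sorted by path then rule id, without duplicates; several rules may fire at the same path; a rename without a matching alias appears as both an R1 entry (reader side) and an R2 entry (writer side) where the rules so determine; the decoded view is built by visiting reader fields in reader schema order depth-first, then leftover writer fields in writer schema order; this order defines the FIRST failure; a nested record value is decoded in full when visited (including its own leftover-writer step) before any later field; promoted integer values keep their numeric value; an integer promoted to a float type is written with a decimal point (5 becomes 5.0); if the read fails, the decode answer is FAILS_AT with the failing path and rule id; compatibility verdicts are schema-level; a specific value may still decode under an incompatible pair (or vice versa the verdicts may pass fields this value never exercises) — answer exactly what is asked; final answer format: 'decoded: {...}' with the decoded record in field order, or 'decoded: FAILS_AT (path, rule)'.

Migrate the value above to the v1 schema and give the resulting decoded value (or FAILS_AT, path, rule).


the writer's type comes first in each Session pair
migrating the Session value to v1:
  scores := {"a": 3.75} (from writer codes)
  quantity := 5 (int32 -> int64)
  price := 3.75
  primary := true (missing; default applied)
  => decoded: {"scores": {"a": 3.75}, "quantity": 5, "price": 3.75, "primary": true}
diffs on Session not affecting the asked answer:
  field quantity in record Session: type int64 changed to int32 (its default is dropped) -> shifts the Session verdicts, not this decode
  renamed field scores to codes in record Session (alias scores declared on the renamed field) -> fires no rule on Session under this dialect and leaves the result unchanged
  field primary in record Session: tag 6 changed to 30 -> shifts the Session verdicts, not this decode

decoded: {"scores": {"a": 3.75}, "quantity": 5, "price": 3.75, "primary": true}


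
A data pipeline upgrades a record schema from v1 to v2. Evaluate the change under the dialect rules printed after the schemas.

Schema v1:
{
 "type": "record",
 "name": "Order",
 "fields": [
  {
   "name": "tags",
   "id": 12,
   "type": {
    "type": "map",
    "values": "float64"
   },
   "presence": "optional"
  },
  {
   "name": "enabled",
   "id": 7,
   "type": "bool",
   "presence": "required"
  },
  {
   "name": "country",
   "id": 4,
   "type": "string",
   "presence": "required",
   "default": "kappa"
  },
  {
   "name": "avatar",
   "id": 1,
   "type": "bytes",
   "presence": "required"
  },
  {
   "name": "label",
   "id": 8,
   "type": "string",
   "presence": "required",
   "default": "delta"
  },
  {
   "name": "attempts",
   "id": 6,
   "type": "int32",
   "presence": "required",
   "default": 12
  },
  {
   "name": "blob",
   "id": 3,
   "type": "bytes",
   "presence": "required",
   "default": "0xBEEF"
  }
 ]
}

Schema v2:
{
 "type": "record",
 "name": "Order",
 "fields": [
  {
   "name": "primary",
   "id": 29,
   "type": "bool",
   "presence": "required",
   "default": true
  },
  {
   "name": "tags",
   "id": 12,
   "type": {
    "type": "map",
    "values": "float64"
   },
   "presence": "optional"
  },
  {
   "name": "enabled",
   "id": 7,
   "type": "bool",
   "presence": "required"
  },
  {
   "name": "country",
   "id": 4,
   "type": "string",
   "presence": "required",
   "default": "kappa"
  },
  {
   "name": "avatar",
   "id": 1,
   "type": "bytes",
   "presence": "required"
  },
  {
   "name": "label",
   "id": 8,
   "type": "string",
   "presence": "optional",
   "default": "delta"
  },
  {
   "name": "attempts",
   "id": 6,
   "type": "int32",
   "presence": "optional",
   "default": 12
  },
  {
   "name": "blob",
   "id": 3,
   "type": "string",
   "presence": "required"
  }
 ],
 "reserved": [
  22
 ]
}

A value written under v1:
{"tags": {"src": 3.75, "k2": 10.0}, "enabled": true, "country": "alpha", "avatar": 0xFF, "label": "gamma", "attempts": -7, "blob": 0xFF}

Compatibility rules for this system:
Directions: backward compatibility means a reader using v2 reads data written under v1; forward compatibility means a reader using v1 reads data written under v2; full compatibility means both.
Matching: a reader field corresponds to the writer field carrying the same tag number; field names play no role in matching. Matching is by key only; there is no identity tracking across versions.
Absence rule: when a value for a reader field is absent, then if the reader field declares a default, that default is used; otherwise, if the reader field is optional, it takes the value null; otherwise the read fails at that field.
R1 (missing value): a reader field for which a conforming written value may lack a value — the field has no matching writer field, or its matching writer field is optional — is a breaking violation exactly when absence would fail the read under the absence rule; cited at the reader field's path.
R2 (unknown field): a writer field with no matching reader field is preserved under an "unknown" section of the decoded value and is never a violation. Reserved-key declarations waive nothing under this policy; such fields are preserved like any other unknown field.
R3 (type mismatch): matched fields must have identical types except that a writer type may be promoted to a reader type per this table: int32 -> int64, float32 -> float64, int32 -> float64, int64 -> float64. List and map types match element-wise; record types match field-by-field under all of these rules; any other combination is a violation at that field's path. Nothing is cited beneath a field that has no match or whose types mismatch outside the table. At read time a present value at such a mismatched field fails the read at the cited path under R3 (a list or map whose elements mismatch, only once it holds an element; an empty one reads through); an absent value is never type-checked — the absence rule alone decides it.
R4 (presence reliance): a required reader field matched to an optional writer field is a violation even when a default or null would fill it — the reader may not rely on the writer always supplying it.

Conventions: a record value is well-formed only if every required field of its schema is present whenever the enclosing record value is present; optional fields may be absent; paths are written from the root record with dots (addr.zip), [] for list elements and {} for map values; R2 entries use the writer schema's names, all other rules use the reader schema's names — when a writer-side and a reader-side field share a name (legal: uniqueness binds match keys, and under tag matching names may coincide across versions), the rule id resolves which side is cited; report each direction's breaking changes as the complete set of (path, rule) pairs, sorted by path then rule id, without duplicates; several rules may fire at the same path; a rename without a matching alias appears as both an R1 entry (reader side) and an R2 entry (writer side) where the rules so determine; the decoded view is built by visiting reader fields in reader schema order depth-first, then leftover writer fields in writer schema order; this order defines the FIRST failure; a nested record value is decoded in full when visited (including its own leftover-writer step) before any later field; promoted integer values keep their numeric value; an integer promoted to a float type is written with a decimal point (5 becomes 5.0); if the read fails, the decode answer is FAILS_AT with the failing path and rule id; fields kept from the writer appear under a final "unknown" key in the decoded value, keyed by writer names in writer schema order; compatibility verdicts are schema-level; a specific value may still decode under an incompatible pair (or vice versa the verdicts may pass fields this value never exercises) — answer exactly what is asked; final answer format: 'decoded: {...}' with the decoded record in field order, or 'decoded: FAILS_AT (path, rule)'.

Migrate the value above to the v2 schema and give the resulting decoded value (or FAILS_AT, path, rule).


in Order below, arrows point writer -> reader
decode (reader v2):
  primary := true (no value, default fills)
  tags := {"src": 3.75, "k2": 10.0}
  enabled := true
  country := "alpha"
  avatar := 0xFF
  label := "gamma"
  attempts := -7
  read fails at blob under R3
  => FAILS_AT (blob, R3)
the rest of the Order diff is inert for this question:
  field attempts in record Order: required changed to optional -> schema-level compatibility only; this Order value's decode is unchanged
  added field primary to record Order: required bool, tag 29, default true (in v2 it sits immediately before tags) -> fires no rule on Order under this dialect and leaves the result unchanged
  field label in record Order: required changed to optional -> schema-level compatibility only; this Order value's decode is unchanged

decoded: FAILS_AT (blob, R3)


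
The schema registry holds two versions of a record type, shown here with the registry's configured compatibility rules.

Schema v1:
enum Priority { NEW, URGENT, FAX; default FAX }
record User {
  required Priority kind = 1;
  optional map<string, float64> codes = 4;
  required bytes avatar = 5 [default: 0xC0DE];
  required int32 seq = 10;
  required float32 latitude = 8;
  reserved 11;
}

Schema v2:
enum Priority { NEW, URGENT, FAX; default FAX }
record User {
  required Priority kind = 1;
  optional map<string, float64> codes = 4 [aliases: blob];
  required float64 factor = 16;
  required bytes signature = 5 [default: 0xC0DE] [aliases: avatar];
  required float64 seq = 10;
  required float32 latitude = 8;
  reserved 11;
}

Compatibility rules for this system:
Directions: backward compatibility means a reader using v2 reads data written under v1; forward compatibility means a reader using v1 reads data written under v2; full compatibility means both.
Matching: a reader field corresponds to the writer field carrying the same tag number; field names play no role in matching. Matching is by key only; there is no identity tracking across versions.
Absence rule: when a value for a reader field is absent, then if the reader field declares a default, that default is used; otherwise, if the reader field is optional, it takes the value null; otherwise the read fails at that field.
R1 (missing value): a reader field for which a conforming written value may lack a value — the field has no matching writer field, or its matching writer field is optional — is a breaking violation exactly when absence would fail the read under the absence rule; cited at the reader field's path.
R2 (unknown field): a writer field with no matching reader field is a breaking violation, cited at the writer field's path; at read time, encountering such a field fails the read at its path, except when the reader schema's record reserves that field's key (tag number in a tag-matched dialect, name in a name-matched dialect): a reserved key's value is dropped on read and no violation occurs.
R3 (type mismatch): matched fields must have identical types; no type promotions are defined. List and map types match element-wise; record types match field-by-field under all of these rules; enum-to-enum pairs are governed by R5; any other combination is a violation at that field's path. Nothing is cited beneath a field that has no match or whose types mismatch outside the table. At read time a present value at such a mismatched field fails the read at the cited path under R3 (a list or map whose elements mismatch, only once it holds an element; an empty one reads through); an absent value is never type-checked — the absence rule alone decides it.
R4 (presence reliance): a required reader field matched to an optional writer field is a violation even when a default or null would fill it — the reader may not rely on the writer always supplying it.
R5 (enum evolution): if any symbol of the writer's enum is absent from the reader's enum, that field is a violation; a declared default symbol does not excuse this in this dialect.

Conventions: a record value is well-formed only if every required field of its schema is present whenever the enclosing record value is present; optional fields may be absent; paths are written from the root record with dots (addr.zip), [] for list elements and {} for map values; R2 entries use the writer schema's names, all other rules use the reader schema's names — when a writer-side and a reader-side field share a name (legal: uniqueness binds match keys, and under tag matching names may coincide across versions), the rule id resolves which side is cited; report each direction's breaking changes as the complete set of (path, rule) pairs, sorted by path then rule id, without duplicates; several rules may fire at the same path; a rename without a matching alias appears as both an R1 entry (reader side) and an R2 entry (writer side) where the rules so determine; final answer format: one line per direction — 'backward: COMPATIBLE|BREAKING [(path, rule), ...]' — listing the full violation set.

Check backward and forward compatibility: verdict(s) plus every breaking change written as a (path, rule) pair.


in User below, arrows point writer -> reader
backward pass over User, reader schema v2, writer schema v1:
  writer required, Priority -> Priority: reader kind maps from writer kind
  writer optional, map<string, float64> -> map<string, float64>: reader codes maps from writer codes
  factor has no writer counterpart
  writer required, bytes -> bytes: reader signature maps from writer avatar
  writer required, int32 -> float64: reader seq maps from writer seq
  writer required, float32 -> float32: reader latitude maps from writer latitude
  breaking: (factor, R1)
  breaking: (seq, R3)
  => backward: BREAKING (2)
forward pass over User, reader schema v1, writer schema v2:
  writer required, Priority -> Priority: reader kind maps from writer kind
  writer optional, map<string, float64> -> map<string, float64>: reader codes maps from writer codes
  writer required, bytes -> bytes: reader avatar maps from writer signature
  writer required, float64 -> int32: reader seq maps from writer seq
  writer required, float32 -> float32: reader latitude maps from writer latitude
  leftover writer field: factor
  breaking: (factor, R2)
  breaking: (seq, R3)
  => forward: BREAKING (2)

backward: BREAKING [(factor, R1), (seq, R3)]; forward: BREAKING [(factor, R2), (seq, R3)]


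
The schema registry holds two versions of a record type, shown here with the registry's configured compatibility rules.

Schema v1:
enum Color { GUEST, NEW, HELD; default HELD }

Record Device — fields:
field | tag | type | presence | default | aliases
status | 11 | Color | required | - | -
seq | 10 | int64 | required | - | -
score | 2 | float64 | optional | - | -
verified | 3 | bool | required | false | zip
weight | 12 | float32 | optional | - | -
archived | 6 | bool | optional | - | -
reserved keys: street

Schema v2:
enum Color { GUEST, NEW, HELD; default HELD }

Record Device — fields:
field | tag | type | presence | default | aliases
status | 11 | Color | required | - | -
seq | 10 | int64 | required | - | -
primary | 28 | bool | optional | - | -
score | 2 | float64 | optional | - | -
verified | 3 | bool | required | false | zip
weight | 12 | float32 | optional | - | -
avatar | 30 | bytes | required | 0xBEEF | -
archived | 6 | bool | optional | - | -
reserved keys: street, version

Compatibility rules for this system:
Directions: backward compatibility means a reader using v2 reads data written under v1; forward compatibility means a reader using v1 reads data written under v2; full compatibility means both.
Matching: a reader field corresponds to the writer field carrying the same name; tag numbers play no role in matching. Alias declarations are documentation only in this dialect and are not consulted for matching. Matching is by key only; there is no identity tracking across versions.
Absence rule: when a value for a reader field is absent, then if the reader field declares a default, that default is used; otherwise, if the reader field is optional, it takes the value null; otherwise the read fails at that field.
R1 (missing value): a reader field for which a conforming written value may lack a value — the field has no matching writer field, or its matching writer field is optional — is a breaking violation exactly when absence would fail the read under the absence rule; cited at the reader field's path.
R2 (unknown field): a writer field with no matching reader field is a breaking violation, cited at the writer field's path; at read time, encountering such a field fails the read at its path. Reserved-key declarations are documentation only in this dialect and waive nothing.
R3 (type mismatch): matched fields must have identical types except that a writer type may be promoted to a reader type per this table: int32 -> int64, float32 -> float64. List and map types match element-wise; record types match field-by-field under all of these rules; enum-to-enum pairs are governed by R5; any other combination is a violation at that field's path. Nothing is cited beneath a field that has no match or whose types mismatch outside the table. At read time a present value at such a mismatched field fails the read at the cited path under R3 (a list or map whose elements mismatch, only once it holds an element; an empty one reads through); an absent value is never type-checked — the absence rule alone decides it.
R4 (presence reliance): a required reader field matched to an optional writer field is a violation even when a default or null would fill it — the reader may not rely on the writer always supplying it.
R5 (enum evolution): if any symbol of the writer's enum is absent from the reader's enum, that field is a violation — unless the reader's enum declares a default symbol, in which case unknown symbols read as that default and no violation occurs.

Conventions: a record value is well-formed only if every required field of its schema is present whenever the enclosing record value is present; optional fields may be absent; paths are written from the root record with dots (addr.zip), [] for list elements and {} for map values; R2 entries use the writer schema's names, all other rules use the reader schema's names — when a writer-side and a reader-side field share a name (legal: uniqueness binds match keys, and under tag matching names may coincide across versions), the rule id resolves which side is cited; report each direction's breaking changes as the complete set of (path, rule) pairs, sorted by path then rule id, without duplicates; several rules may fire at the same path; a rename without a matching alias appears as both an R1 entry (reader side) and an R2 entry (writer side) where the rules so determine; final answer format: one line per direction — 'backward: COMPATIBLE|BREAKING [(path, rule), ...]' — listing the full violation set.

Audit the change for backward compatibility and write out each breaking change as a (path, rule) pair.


arrows below run writer -> reader for Device
backward pass over Device, reader schema v2, writer schema v1:
  Color -> Color, writer required: status aligns to status
  int64 -> int64, writer required: seq aligns to seq
  primary: no writer match
  float64 -> float64, writer optional: score aligns to score
  bool -> bool, writer required: verified aligns to verified
  float32 -> float32, writer optional: weight aligns to weight
  avatar: no writer match
  bool -> bool, writer optional: archived aligns to archived
  => backward verdict for Device: COMPATIBLE, no violations
the rest of the Device diff is inert for this question:
  added field primary to record Device: optional bool, tag 28 (in v2 it sits immediately before score) -> fires only in the forward direction of Device, which is not asked here
  added field avatar to record Device: required bytes, tag 30, default 0xBEEF (in v2 it sits immediately before archived) -> fires only in the forward direction of Device, which is not asked here

backward: COMPATIBLE []
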